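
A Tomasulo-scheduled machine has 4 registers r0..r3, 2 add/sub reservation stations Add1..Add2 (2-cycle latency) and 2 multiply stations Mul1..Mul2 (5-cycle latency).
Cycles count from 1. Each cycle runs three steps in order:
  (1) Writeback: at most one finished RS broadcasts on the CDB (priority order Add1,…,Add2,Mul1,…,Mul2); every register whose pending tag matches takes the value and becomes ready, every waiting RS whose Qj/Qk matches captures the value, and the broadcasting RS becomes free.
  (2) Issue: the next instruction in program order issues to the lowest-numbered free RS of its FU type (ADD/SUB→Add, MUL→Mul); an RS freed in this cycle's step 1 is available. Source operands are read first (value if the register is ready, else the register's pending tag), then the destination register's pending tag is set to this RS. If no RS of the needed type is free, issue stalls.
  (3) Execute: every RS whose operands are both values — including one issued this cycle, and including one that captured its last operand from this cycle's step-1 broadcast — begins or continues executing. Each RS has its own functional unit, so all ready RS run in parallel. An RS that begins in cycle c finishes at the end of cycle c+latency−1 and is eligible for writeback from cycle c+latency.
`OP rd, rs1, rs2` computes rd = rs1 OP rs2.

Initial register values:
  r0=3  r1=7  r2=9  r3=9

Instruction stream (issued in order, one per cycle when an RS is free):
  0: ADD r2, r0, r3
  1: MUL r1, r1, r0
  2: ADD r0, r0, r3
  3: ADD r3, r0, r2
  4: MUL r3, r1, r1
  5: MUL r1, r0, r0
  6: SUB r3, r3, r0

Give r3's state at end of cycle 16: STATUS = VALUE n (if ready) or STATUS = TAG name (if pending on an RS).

  c1: issue ADD r2<-Add1  regs: r0:3,r1:7,r2:Add1,r3:9
  c2: issue MUL r1<-Mul1  regs: r0:3,r1:Mul1,r2:Add1,r3:9
  c3: CDB Add1=12; issue ADD r0<-Add1  regs: r0:Add1,r1:Mul1,r2:12,r3:9
  c4: issue ADD r3<-Add2  regs: r0:Add1,r1:Mul1,r2:12,r3:Add2
  c5: CDB Add1=12; issue MUL r3<-Mul2  regs: r0:12,r1:Mul1,r2:12,r3:Mul2
  c6: stall  regs: r0:12,r1:Mul1,r2:12,r3:Mul2
  c7: CDB Add2=24; stall  regs: r0:12,r1:Mul1,r2:12,r3:Mul2
  c8: CDB Mul1=21; issue MUL r1<-Mul1  regs: r0:12,r1:Mul1,r2:12,r3:Mul2
  c9: issue SUB r3<-Add1  regs: r0:12,r1:Mul1,r2:12,r3:Add1
  c10: -  regs: r0:12,r1:Mul1,r2:12,r3:Add1
  c11: -  regs: r0:12,r1:Mul1,r2:12,r3:Add1
  c12: -  regs: r0:12,r1:Mul1,r2:12,r3:Add1
  c13: CDB Mul1=144  regs: r0:12,r1:144,r2:12,r3:Add1
  c14: CDB Mul2=441  regs: r0:12,r1:144,r2:12,r3:Add1
  c15: -  regs: r0:12,r1:144,r2:12,r3:Add1
  c16: CDB Add1=429  regs: r0:12,r1:144,r2:12,r3:429

STATUS = VALUE 429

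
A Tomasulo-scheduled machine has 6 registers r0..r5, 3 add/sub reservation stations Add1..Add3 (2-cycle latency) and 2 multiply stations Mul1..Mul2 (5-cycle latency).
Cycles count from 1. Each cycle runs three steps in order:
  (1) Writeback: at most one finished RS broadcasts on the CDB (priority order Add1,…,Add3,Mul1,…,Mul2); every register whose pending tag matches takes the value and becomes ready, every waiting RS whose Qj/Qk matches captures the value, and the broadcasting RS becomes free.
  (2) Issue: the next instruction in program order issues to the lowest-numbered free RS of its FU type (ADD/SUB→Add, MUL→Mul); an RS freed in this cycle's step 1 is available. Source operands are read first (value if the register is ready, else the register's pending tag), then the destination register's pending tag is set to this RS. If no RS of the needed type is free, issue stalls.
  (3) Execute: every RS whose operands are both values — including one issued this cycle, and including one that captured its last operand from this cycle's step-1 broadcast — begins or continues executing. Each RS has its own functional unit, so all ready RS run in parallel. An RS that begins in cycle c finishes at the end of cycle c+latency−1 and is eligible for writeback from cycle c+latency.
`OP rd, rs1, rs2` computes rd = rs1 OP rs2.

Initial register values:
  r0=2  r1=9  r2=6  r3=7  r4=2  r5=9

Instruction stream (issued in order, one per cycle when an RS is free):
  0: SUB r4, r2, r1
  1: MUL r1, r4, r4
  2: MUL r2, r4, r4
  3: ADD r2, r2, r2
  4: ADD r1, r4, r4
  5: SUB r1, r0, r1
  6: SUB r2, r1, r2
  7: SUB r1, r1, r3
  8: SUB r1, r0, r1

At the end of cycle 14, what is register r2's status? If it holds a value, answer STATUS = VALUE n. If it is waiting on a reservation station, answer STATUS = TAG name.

STATUS = VALUE -10

cycle 1: issue SUB r4<-Add1 // r0:2,r1:9,r2:6,r3:7,r4:Add1,r5:9
cycle 2: issue MUL r1<-Mul1 // r0:2,r1:Mul1,r2:6,r3:7,r4:Add1,r5:9
cycle 3: CDB Add1=-3; issue MUL r2<-Mul2 // r0:2,r1:Mul1,r2:Mul2,r3:7,r4:-3,r5:9
cycle 4: issue ADD r2<-Add1 // r0:2,r1:Mul1,r2:Add1,r3:7,r4:-3,r5:9
cycle 5: issue ADD r1<-Add2 // r0:2,r1:Add2,r2:Add1,r3:7,r4:-3,r5:9
cycle 6: issue SUB r1<-Add3 // r0:2,r1:Add3,r2:Add1,r3:7,r4:-3,r5:9
cycle 7: CDB Add2=-6; issue SUB r2<-Add2 // r0:2,r1:Add3,r2:Add2,r3:7,r4:-3,r5:9
cycle 8: CDB Mul1=9; stall // r0:2,r1:Add3,r2:Add2,r3:7,r4:-3,r5:9
cycle 9: CDB Add3=8; issue SUB r1<-Add3 // r0:2,r1:Add3,r2:Add2,r3:7,r4:-3,r5:9
cycle 10: CDB Mul2=9; stall // r0:2,r1:Add3,r2:Add2,r3:7,r4:-3,r5:9
cycle 11: CDB Add3=1; issue SUB r1<-Add3 // r0:2,r1:Add3,r2:Add2,r3:7,r4:-3,r5:9
cycle 12: CDB Add1=18 // r0:2,r1:Add3,r2:Add2,r3:7,r4:-3,r5:9
cycle 13: CDB Add3=1 // r0:2,r1:1,r2:Add2,r3:7,r4:-3,r5:9
cycle 14: CDB Add2=-10 // r0:2,r1:1,r2:-10,r3:7,r4:-3,r5:9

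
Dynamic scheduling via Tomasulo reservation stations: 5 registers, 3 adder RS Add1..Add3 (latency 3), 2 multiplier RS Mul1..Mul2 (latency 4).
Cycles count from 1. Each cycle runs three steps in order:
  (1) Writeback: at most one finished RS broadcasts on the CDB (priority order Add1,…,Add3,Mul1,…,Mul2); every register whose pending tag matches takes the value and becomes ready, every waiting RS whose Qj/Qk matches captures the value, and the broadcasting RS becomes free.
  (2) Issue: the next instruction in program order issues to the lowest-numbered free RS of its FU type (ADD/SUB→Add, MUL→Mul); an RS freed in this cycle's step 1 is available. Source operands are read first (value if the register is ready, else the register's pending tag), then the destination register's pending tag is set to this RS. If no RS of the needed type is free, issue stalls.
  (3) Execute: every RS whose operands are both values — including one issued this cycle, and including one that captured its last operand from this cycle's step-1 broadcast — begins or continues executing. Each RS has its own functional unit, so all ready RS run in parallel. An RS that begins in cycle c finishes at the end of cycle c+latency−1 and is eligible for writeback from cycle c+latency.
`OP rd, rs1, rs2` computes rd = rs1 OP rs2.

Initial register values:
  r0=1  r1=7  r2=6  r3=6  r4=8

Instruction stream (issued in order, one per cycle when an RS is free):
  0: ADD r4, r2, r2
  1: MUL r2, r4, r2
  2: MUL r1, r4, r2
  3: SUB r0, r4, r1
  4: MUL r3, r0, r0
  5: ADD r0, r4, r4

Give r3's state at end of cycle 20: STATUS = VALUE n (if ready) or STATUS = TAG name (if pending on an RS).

c1: issue ADD r4<-Add1 | r0:1,r1:7,r2:6,r3:6,r4:Add1
c2: issue MUL r2<-Mul1 | r0:1,r1:7,r2:Mul1,r3:6,r4:Add1
c3: issue MUL r1<-Mul2 | r0:1,r1:Mul2,r2:Mul1,r3:6,r4:Add1
c4: CDB Add1=12; issue SUB r0<-Add1 | r0:Add1,r1:Mul2,r2:Mul1,r3:6,r4:12
c5: stall | r0:Add1,r1:Mul2,r2:Mul1,r3:6,r4:12
c6: stall | r0:Add1,r1:Mul2,r2:Mul1,r3:6,r4:12
c7: stall | r0:Add1,r1:Mul2,r2:Mul1,r3:6,r4:12
c8: CDB Mul1=72; issue MUL r3<-Mul1 | r0:Add1,r1:Mul2,r2:72,r3:Mul1,r4:12
c9: issue ADD r0<-Add2 | r0:Add2,r1:Mul2,r2:72,r3:Mul1,r4:12
c10: - | r0:Add2,r1:Mul2,r2:72,r3:Mul1,r4:12
c11: - | r0:Add2,r1:Mul2,r2:72,r3:Mul1,r4:12
c12: CDB Add2=24 | r0:24,r1:Mul2,r2:72,r3:Mul1,r4:12
c13: CDB Mul2=864 | r0:24,r1:864,r2:72,r3:Mul1,r4:12
c14: - | r0:24,r1:864,r2:72,r3:Mul1,r4:12
c15: - | r0:24,r1:864,r2:72,r3:Mul1,r4:12
c16: CDB Add1=-852 | r0:24,r1:864,r2:72,r3:Mul1,r4:12
c17: - | r0:24,r1:864,r2:72,r3:Mul1,r4:12
c18: - | r0:24,r1:864,r2:72,r3:Mul1,r4:12
c19: - | r0:24,r1:864,r2:72,r3:Mul1,r4:12
c20: CDB Mul1=725904 | r0:24,r1:864,r2:72,r3:725904,r4:12

STATUS = VALUE 725904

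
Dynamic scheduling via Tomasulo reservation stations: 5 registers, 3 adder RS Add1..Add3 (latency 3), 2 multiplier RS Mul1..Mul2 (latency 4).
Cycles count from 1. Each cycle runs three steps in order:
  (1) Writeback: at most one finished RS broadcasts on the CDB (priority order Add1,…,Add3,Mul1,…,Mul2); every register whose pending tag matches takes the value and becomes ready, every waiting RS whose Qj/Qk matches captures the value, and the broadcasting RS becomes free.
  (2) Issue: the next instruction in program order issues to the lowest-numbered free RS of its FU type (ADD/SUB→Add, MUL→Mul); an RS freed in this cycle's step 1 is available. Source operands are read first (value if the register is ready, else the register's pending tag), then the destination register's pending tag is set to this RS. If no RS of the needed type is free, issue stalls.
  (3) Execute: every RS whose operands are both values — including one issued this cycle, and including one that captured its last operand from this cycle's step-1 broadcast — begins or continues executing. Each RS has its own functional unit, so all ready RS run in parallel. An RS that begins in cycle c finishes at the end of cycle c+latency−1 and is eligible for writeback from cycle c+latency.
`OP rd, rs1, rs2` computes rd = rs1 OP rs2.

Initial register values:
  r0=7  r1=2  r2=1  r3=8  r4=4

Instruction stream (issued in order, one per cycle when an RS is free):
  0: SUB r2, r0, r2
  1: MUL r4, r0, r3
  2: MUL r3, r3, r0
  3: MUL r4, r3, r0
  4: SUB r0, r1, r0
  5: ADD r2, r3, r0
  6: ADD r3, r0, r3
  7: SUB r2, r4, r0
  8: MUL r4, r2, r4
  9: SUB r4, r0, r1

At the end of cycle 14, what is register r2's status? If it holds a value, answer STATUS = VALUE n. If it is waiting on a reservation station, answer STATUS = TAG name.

STATUS = VALUE 397

cycle 1: issue SUB r2<-Add1 // r0:7,r1:2,r2:Add1,r3:8,r4:4
cycle 2: issue MUL r4<-Mul1 // r0:7,r1:2,r2:Add1,r3:8,r4:Mul1
cycle 3: issue MUL r3<-Mul2 // r0:7,r1:2,r2:Add1,r3:Mul2,r4:Mul1
cycle 4: CDB Add1=6; stall // r0:7,r1:2,r2:6,r3:Mul2,r4:Mul1
cycle 5: stall // r0:7,r1:2,r2:6,r3:Mul2,r4:Mul1
cycle 6: CDB Mul1=56; issue MUL r4<-Mul1 // r0:7,r1:2,r2:6,r3:Mul2,r4:Mul1
cycle 7: CDB Mul2=56; issue SUB r0<-Add1 // r0:Add1,r1:2,r2:6,r3:56,r4:Mul1
cycle 8: issue ADD r2<-Add2 // r0:Add1,r1:2,r2:Add2,r3:56,r4:Mul1
cycle 9: issue ADD r3<-Add3 // r0:Add1,r1:2,r2:Add2,r3:Add3,r4:Mul1
cycle 10: CDB Add1=-5; issue SUB r2<-Add1 // r0:-5,r1:2,r2:Add1,r3:Add3,r4:Mul1
cycle 11: CDB Mul1=392; issue MUL r4<-Mul1 // r0:-5,r1:2,r2:Add1,r3:Add3,r4:Mul1
cycle 12: stall // r0:-5,r1:2,r2:Add1,r3:Add3,r4:Mul1
cycle 13: CDB Add2=51; issue SUB r4<-Add2 // r0:-5,r1:2,r2:Add1,r3:Add3,r4:Add2
cycle 14: CDB Add1=397 // r0:-5,r1:2,r2:397,r3:Add3,r4:Add2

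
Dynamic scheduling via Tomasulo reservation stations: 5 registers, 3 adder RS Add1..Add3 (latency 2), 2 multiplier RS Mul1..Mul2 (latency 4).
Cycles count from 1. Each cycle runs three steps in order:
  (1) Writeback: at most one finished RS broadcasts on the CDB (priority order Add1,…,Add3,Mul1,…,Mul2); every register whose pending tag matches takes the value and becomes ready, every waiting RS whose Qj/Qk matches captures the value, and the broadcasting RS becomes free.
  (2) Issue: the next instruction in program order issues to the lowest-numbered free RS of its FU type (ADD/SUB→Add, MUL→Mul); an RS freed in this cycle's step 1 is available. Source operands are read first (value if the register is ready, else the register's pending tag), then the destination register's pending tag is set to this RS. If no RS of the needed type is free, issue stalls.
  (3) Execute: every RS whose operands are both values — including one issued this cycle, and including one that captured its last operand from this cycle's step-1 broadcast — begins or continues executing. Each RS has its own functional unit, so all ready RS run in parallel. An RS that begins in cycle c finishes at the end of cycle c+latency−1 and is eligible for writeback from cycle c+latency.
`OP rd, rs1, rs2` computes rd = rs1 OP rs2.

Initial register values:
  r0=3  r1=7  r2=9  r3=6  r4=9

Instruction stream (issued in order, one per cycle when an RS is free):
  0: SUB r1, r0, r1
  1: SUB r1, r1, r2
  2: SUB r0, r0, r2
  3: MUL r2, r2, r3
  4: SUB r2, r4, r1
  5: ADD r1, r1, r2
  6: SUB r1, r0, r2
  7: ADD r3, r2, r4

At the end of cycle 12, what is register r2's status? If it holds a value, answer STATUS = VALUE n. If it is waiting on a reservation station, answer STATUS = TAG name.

  c1: issue SUB r1<-Add1  regs: r0:3,r1:Add1,r2:9,r3:6,r4:9
  c2: issue SUB r1<-Add2  regs: r0:3,r1:Add2,r2:9,r3:6,r4:9
  c3: CDB Add1=-4; issue SUB r0<-Add1  regs: r0:Add1,r1:Add2,r2:9,r3:6,r4:9
  c4: issue MUL r2<-Mul1  regs: r0:Add1,r1:Add2,r2:Mul1,r3:6,r4:9
  c5: CDB Add1=-6; issue SUB r2<-Add1  regs: r0:-6,r1:Add2,r2:Add1,r3:6,r4:9
  c6: CDB Add2=-13; issue ADD r1<-Add2  regs: r0:-6,r1:Add2,r2:Add1,r3:6,r4:9
  c7: issue SUB r1<-Add3  regs: r0:-6,r1:Add3,r2:Add1,r3:6,r4:9
  c8: CDB Add1=22; issue ADD r3<-Add1  regs: r0:-6,r1:Add3,r2:22,r3:Add1,r4:9
  c9: CDB Mul1=54  regs: r0:-6,r1:Add3,r2:22,r3:Add1,r4:9
  c10: CDB Add1=31  regs: r0:-6,r1:Add3,r2:22,r3:31,r4:9
  c11: CDB Add2=9  regs: r0:-6,r1:Add3,r2:22,r3:31,r4:9
  c12: CDB Add3=-28  regs: r0:-6,r1:-28,r2:22,r3:31,r4:9

STATUS = VALUE 22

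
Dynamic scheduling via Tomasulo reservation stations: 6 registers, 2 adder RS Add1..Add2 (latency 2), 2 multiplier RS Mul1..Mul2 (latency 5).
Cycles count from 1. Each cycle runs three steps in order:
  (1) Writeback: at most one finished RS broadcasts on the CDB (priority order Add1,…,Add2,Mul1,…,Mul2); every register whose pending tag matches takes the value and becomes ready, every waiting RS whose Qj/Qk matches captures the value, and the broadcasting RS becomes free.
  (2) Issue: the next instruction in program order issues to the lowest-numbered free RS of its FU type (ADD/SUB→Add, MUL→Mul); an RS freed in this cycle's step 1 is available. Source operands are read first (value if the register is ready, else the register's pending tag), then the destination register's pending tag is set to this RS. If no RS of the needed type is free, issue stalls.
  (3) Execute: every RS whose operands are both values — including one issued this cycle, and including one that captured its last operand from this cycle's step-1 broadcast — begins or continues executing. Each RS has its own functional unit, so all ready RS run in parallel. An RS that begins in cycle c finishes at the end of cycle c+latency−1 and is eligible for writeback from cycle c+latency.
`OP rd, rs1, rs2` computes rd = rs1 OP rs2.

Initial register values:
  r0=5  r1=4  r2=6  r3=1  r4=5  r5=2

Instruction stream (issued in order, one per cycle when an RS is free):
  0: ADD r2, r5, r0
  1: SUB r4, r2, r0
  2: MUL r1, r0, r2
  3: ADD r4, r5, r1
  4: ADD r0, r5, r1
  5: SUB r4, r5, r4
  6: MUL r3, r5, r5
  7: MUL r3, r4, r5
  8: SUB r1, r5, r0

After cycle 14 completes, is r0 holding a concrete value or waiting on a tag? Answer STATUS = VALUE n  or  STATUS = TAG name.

cycle 1: issue ADD r2<-Add1 // r0:5,r1:4,r2:Add1,r3:1,r4:5,r5:2
cycle 2: issue SUB r4<-Add2 // r0:5,r1:4,r2:Add1,r3:1,r4:Add2,r5:2
cycle 3: CDB Add1=7; issue MUL r1<-Mul1 // r0:5,r1:Mul1,r2:7,r3:1,r4:Add2,r5:2
cycle 4: issue ADD r4<-Add1 // r0:5,r1:Mul1,r2:7,r3:1,r4:Add1,r5:2
cycle 5: CDB Add2=2; issue ADD r0<-Add2 // r0:Add2,r1:Mul1,r2:7,r3:1,r4:Add1,r5:2
cycle 6: stall // r0:Add2,r1:Mul1,r2:7,r3:1,r4:Add1,r5:2
cycle 7: stall // r0:Add2,r1:Mul1,r2:7,r3:1,r4:Add1,r5:2
cycle 8: CDB Mul1=35; stall // r0:Add2,r1:35,r2:7,r3:1,r4:Add1,r5:2
cycle 9: stall // r0:Add2,r1:35,r2:7,r3:1,r4:Add1,r5:2
cycle 10: CDB Add1=37; issue SUB r4<-Add1 // r0:Add2,r1:35,r2:7,r3:1,r4:Add1,r5:2
cycle 11: CDB Add2=37; issue MUL r3<-Mul1 // r0:37,r1:35,r2:7,r3:Mul1,r4:Add1,r5:2
cycle 12: CDB Add1=-35; issue MUL r3<-Mul2 // r0:37,r1:35,r2:7,r3:Mul2,r4:-35,r5:2
cycle 13: issue SUB r1<-Add1 // r0:37,r1:Add1,r2:7,r3:Mul2,r4:-35,r5:2
cycle 14: - // r0:37,r1:Add1,r2:7,r3:Mul2,r4:-35,r5:2

STATUS = VALUE 37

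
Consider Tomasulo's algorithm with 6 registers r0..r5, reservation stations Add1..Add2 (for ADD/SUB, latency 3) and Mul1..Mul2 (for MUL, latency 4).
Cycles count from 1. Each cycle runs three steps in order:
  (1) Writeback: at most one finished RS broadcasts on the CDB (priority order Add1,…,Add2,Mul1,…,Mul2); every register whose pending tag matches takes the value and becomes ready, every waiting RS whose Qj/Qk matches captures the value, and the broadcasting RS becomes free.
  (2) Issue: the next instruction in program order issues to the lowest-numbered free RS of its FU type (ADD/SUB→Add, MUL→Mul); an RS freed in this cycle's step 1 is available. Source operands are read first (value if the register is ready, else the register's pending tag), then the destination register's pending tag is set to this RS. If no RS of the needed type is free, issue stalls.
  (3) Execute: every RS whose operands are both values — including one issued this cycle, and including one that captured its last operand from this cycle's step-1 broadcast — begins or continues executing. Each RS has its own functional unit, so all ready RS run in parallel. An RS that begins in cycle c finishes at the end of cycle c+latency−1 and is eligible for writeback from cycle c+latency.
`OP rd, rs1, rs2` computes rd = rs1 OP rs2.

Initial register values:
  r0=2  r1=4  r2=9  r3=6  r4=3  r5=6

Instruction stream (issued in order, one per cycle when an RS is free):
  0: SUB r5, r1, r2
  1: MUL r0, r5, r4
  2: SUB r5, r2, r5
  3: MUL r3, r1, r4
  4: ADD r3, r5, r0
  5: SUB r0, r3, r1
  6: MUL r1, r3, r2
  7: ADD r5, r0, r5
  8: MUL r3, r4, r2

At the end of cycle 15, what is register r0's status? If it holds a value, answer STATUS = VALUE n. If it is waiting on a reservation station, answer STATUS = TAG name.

STATUS = VALUE -5

  c1: issue SUB r5<-Add1  regs: r0:2,r1:4,r2:9,r3:6,r4:3,r5:Add1
  c2: issue MUL r0<-Mul1  regs: r0:Mul1,r1:4,r2:9,r3:6,r4:3,r5:Add1
  c3: issue SUB r5<-Add2  regs: r0:Mul1,r1:4,r2:9,r3:6,r4:3,r5:Add2
  c4: CDB Add1=-5; issue MUL r3<-Mul2  regs: r0:Mul1,r1:4,r2:9,r3:Mul2,r4:3,r5:Add2
  c5: issue ADD r3<-Add1  regs: r0:Mul1,r1:4,r2:9,r3:Add1,r4:3,r5:Add2
  c6: stall  regs: r0:Mul1,r1:4,r2:9,r3:Add1,r4:3,r5:Add2
  c7: CDB Add2=14; issue SUB r0<-Add2  regs: r0:Add2,r1:4,r2:9,r3:Add1,r4:3,r5:14
  c8: CDB Mul1=-15; issue MUL r1<-Mul1  regs: r0:Add2,r1:Mul1,r2:9,r3:Add1,r4:3,r5:14
  c9: CDB Mul2=12; stall  regs: r0:Add2,r1:Mul1,r2:9,r3:Add1,r4:3,r5:14
  c10: stall  regs: r0:Add2,r1:Mul1,r2:9,r3:Add1,r4:3,r5:14
  c11: CDB Add1=-1; issue ADD r5<-Add1  regs: r0:Add2,r1:Mul1,r2:9,r3:-1,r4:3,r5:Add1
  c12: issue MUL r3<-Mul2  regs: r0:Add2,r1:Mul1,r2:9,r3:Mul2,r4:3,r5:Add1
  c13: -  regs: r0:Add2,r1:Mul1,r2:9,r3:Mul2,r4:3,r5:Add1
  c14: CDB Add2=-5  regs: r0:-5,r1:Mul1,r2:9,r3:Mul2,r4:3,r5:Add1
  c15: CDB Mul1=-9  regs: r0:-5,r1:-9,r2:9,r3:Mul2,r4:3,r5:Add1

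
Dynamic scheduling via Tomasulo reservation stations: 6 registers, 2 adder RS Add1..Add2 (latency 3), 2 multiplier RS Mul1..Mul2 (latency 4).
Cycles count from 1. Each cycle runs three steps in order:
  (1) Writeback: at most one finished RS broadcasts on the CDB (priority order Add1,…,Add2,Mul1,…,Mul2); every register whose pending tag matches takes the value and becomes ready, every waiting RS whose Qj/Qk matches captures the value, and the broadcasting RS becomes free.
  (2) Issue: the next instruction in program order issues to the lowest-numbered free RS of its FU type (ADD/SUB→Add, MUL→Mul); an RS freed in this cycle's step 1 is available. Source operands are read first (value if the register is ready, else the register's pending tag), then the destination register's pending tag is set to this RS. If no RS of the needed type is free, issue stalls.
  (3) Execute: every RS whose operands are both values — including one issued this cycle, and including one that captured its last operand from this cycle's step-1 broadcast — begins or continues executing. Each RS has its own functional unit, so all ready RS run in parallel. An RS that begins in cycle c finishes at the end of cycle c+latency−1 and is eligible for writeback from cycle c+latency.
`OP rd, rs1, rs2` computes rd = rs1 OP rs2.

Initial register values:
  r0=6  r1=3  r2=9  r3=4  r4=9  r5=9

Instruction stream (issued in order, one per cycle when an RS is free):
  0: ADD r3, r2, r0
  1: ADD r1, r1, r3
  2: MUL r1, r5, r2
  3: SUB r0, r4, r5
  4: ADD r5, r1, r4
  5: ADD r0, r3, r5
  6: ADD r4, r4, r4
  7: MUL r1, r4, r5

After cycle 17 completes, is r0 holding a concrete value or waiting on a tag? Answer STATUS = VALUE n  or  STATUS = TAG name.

c1: issue ADD r3<-Add1 | r0:6,r1:3,r2:9,r3:Add1,r4:9,r5:9
c2: issue ADD r1<-Add2 | r0:6,r1:Add2,r2:9,r3:Add1,r4:9,r5:9
c3: issue MUL r1<-Mul1 | r0:6,r1:Mul1,r2:9,r3:Add1,r4:9,r5:9
c4: CDB Add1=15; issue SUB r0<-Add1 | r0:Add1,r1:Mul1,r2:9,r3:15,r4:9,r5:9
c5: stall | r0:Add1,r1:Mul1,r2:9,r3:15,r4:9,r5:9
c6: stall | r0:Add1,r1:Mul1,r2:9,r3:15,r4:9,r5:9
c7: CDB Add1=0; issue ADD r5<-Add1 | r0:0,r1:Mul1,r2:9,r3:15,r4:9,r5:Add1
c8: CDB Add2=18; issue ADD r0<-Add2 | r0:Add2,r1:Mul1,r2:9,r3:15,r4:9,r5:Add1
c9: CDB Mul1=81; stall | r0:Add2,r1:81,r2:9,r3:15,r4:9,r5:Add1
c10: stall | r0:Add2,r1:81,r2:9,r3:15,r4:9,r5:Add1
c11: stall | r0:Add2,r1:81,r2:9,r3:15,r4:9,r5:Add1
c12: CDB Add1=90; issue ADD r4<-Add1 | r0:Add2,r1:81,r2:9,r3:15,r4:Add1,r5:90
c13: issue MUL r1<-Mul1 | r0:Add2,r1:Mul1,r2:9,r3:15,r4:Add1,r5:90
c14: - | r0:Add2,r1:Mul1,r2:9,r3:15,r4:Add1,r5:90
c15: CDB Add1=18 | r0:Add2,r1:Mul1,r2:9,r3:15,r4:18,r5:90
c16: CDB Add2=105 | r0:105,r1:Mul1,r2:9,r3:15,r4:18,r5:90
c17: - | r0:105,r1:Mul1,r2:9,r3:15,r4:18,r5:90

STATUS = VALUE 105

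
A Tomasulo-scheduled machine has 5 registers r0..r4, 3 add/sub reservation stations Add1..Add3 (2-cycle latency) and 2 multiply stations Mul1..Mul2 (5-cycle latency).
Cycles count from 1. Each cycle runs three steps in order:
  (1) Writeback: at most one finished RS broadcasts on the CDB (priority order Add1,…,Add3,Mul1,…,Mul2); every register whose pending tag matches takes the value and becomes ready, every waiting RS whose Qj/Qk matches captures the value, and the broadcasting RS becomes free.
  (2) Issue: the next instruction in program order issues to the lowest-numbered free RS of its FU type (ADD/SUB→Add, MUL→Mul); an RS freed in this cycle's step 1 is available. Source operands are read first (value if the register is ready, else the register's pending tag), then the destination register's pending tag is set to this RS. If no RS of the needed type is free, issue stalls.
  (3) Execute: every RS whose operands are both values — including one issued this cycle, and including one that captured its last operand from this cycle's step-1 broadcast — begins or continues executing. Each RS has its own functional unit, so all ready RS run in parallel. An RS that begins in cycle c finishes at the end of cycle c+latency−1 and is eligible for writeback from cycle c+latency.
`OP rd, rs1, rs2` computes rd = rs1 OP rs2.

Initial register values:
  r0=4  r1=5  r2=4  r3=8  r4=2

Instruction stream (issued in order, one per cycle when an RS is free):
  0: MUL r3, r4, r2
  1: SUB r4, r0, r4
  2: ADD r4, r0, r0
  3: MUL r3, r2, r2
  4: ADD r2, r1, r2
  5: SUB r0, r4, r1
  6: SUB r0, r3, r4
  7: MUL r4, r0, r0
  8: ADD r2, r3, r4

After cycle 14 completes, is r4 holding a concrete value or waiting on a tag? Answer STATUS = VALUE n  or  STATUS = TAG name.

STATUS = TAG Mul1

cycle 1: issue MUL r3<-Mul1 // r0:4,r1:5,r2:4,r3:Mul1,r4:2
cycle 2: issue SUB r4<-Add1 // r0:4,r1:5,r2:4,r3:Mul1,r4:Add1
cycle 3: issue ADD r4<-Add2 // r0:4,r1:5,r2:4,r3:Mul1,r4:Add2
cycle 4: CDB Add1=2; issue MUL r3<-Mul2 // r0:4,r1:5,r2:4,r3:Mul2,r4:Add2
cycle 5: CDB Add2=8; issue ADD r2<-Add1 // r0:4,r1:5,r2:Add1,r3:Mul2,r4:8
cycle 6: CDB Mul1=8; issue SUB r0<-Add2 // r0:Add2,r1:5,r2:Add1,r3:Mul2,r4:8
cycle 7: CDB Add1=9; issue SUB r0<-Add1 // r0:Add1,r1:5,r2:9,r3:Mul2,r4:8
cycle 8: CDB Add2=3; issue MUL r4<-Mul1 // r0:Add1,r1:5,r2:9,r3:Mul2,r4:Mul1
cycle 9: CDB Mul2=16; issue ADD r2<-Add2 // r0:Add1,r1:5,r2:Add2,r3:16,r4:Mul1
cycle 10: - // r0:Add1,r1:5,r2:Add2,r3:16,r4:Mul1
cycle 11: CDB Add1=8 // r0:8,r1:5,r2:Add2,r3:16,r4:Mul1
cycle 12: - // r0:8,r1:5,r2:Add2,r3:16,r4:Mul1
cycle 13: - // r0:8,r1:5,r2:Add2,r3:16,r4:Mul1
cycle 14: - // r0:8,r1:5,r2:Add2,r3:16,r4:Mul1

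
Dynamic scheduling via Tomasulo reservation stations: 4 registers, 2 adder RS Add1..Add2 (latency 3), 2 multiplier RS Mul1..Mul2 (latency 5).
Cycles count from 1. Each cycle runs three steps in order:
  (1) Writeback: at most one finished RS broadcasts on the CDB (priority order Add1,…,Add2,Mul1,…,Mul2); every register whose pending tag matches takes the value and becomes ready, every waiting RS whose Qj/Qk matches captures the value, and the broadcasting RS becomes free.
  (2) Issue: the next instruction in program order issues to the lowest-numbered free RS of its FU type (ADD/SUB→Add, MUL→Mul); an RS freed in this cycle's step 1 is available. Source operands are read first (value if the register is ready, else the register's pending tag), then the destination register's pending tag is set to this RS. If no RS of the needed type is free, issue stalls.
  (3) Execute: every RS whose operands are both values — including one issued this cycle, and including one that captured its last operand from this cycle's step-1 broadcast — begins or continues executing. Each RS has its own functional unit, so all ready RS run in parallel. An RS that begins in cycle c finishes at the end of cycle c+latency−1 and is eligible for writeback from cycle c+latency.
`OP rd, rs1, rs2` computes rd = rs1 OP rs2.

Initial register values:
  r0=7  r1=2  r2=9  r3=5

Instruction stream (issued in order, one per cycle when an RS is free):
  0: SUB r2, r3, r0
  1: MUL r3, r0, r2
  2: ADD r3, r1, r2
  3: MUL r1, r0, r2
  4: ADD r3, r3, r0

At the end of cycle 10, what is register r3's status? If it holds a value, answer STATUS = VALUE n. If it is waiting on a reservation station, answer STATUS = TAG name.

STATUS = VALUE 7

  c1: issue SUB r2<-Add1  regs: r0:7,r1:2,r2:Add1,r3:5
  c2: issue MUL r3<-Mul1  regs: r0:7,r1:2,r2:Add1,r3:Mul1
  c3: issue ADD r3<-Add2  regs: r0:7,r1:2,r2:Add1,r3:Add2
  c4: CDB Add1=-2; issue MUL r1<-Mul2  regs: r0:7,r1:Mul2,r2:-2,r3:Add2
  c5: issue ADD r3<-Add1  regs: r0:7,r1:Mul2,r2:-2,r3:Add1
  c6: -  regs: r0:7,r1:Mul2,r2:-2,r3:Add1
  c7: CDB Add2=0  regs: r0:7,r1:Mul2,r2:-2,r3:Add1
  c8: -  regs: r0:7,r1:Mul2,r2:-2,r3:Add1
  c9: CDB Mul1=-14  regs: r0:7,r1:Mul2,r2:-2,r3:Add1
  c10: CDB Add1=7  regs: r0:7,r1:Mul2,r2:-2,r3:7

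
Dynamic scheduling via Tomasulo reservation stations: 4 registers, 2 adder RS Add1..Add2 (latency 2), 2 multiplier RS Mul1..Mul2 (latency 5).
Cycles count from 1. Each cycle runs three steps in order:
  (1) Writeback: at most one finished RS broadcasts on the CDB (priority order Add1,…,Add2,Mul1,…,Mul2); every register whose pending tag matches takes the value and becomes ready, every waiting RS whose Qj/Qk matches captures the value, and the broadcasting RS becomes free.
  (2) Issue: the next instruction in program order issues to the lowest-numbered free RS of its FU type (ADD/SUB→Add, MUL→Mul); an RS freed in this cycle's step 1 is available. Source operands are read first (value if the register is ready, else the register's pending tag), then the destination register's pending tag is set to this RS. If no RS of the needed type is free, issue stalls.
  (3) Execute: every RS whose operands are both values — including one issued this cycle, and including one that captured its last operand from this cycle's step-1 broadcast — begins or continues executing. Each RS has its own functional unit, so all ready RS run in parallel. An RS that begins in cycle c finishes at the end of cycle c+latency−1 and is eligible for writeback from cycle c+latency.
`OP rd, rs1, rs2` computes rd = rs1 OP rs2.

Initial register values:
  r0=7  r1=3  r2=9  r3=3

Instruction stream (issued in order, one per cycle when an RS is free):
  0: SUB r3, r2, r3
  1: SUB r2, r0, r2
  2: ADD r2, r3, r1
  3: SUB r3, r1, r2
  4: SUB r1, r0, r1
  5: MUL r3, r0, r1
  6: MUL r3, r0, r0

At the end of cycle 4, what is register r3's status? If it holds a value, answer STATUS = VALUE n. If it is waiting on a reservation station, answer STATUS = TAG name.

c1: issue SUB r3<-Add1 | r0:7,r1:3,r2:9,r3:Add1
c2: issue SUB r2<-Add2 | r0:7,r1:3,r2:Add2,r3:Add1
c3: CDB Add1=6; issue ADD r2<-Add1 | r0:7,r1:3,r2:Add1,r3:6
c4: CDB Add2=-2; issue SUB r3<-Add2 | r0:7,r1:3,r2:Add1,r3:Add2

STATUS = TAG Add2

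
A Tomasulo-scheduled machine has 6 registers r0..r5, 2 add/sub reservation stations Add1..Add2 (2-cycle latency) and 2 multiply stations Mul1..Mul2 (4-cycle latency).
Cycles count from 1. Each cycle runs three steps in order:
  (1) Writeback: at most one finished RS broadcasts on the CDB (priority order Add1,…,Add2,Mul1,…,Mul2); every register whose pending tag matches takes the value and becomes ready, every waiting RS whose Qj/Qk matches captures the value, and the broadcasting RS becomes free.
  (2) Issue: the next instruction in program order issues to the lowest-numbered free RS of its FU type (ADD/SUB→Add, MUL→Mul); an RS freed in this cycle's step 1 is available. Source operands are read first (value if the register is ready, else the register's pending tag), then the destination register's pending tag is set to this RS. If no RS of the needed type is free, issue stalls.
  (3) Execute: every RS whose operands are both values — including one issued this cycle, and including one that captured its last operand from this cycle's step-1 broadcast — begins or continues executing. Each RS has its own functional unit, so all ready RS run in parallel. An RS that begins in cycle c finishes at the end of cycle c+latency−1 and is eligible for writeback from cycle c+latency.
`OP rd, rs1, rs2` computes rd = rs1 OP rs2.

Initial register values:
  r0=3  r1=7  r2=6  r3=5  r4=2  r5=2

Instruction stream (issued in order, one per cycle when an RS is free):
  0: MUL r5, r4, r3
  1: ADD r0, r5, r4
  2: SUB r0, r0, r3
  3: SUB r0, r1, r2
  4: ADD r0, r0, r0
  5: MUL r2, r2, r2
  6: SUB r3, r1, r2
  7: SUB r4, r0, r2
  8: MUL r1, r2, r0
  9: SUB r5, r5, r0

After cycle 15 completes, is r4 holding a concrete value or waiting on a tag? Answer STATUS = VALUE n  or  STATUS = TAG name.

STATUS = TAG Add2

cycle 1: issue MUL r5<-Mul1 // r0:3,r1:7,r2:6,r3:5,r4:2,r5:Mul1
cycle 2: issue ADD r0<-Add1 // r0:Add1,r1:7,r2:6,r3:5,r4:2,r5:Mul1
cycle 3: issue SUB r0<-Add2 // r0:Add2,r1:7,r2:6,r3:5,r4:2,r5:Mul1
cycle 4: stall // r0:Add2,r1:7,r2:6,r3:5,r4:2,r5:Mul1
cycle 5: CDB Mul1=10; stall // r0:Add2,r1:7,r2:6,r3:5,r4:2,r5:10
cycle 6: stall // r0:Add2,r1:7,r2:6,r3:5,r4:2,r5:10
cycle 7: CDB Add1=12; issue SUB r0<-Add1 // r0:Add1,r1:7,r2:6,r3:5,r4:2,r5:10
cycle 8: stall // r0:Add1,r1:7,r2:6,r3:5,r4:2,r5:10
cycle 9: CDB Add1=1; issue ADD r0<-Add1 // r0:Add1,r1:7,r2:6,r3:5,r4:2,r5:10
cycle 10: CDB Add2=7; issue MUL r2<-Mul1 // r0:Add1,r1:7,r2:Mul1,r3:5,r4:2,r5:10
cycle 11: CDB Add1=2; issue SUB r3<-Add1 // r0:2,r1:7,r2:Mul1,r3:Add1,r4:2,r5:10
cycle 12: issue SUB r4<-Add2 // r0:2,r1:7,r2:Mul1,r3:Add1,r4:Add2,r5:10
cycle 13: issue MUL r1<-Mul2 // r0:2,r1:Mul2,r2:Mul1,r3:Add1,r4:Add2,r5:10
cycle 14: CDB Mul1=36; stall // r0:2,r1:Mul2,r2:36,r3:Add1,r4:Add2,r5:10
cycle 15: stall // r0:2,r1:Mul2,r2:36,r3:Add1,r4:Add2,r5:10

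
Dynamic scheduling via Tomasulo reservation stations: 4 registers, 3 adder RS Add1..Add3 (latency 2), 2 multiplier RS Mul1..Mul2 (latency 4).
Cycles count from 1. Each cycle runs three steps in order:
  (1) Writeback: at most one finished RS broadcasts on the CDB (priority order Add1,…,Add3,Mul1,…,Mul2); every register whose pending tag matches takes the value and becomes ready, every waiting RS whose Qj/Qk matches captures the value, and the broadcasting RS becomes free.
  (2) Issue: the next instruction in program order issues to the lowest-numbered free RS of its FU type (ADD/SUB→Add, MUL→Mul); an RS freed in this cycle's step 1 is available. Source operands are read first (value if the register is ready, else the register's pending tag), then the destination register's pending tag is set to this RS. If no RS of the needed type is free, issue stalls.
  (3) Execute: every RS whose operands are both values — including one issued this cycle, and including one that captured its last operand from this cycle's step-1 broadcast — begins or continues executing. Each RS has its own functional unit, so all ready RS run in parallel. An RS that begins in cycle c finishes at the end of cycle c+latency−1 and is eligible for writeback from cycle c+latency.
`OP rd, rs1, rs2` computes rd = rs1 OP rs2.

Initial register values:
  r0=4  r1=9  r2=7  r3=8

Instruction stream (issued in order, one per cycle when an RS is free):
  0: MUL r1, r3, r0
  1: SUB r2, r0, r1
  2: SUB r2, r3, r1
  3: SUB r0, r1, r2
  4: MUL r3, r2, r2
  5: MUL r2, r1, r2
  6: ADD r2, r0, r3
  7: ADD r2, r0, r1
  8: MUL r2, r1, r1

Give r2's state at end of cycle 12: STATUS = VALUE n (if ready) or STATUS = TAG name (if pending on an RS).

c1: issue MUL r1<-Mul1 | r0:4,r1:Mul1,r2:7,r3:8
c2: issue SUB r2<-Add1 | r0:4,r1:Mul1,r2:Add1,r3:8
c3: issue SUB r2<-Add2 | r0:4,r1:Mul1,r2:Add2,r3:8
c4: issue SUB r0<-Add3 | r0:Add3,r1:Mul1,r2:Add2,r3:8
c5: CDB Mul1=32; issue MUL r3<-Mul1 | r0:Add3,r1:32,r2:Add2,r3:Mul1
c6: issue MUL r2<-Mul2 | r0:Add3,r1:32,r2:Mul2,r3:Mul1
c7: CDB Add1=-28; issue ADD r2<-Add1 | r0:Add3,r1:32,r2:Add1,r3:Mul1
c8: CDB Add2=-24; issue ADD r2<-Add2 | r0:Add3,r1:32,r2:Add2,r3:Mul1
c9: stall | r0:Add3,r1:32,r2:Add2,r3:Mul1
c10: CDB Add3=56; stall | r0:56,r1:32,r2:Add2,r3:Mul1
c11: stall | r0:56,r1:32,r2:Add2,r3:Mul1
c12: CDB Add2=88; stall | r0:56,r1:32,r2:88,r3:Mul1

STATUS = VALUE 88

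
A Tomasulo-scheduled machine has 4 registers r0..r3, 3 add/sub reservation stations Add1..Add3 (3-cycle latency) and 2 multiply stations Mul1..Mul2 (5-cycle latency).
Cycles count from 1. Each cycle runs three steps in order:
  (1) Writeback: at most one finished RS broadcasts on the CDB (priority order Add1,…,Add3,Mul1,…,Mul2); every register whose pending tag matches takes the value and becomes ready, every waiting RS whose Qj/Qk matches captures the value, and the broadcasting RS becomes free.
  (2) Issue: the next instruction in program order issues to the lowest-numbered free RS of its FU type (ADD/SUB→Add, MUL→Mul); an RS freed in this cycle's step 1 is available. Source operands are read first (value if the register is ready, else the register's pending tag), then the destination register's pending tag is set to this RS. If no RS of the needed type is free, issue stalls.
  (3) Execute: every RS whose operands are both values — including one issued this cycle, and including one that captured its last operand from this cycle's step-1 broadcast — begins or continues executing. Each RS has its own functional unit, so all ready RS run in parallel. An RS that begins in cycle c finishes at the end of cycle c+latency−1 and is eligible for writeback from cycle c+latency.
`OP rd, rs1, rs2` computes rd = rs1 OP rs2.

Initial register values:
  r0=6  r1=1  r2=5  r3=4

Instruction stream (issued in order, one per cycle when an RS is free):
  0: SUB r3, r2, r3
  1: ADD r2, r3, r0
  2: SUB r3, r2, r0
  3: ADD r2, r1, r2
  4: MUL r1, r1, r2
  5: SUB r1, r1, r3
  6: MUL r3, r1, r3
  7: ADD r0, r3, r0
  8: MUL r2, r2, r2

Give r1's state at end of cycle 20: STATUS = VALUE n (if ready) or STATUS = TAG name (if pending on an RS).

STATUS = VALUE 7

  c1: issue SUB r3<-Add1  regs: r0:6,r1:1,r2:5,r3:Add1
  c2: issue ADD r2<-Add2  regs: r0:6,r1:1,r2:Add2,r3:Add1
  c3: issue SUB r3<-Add3  regs: r0:6,r1:1,r2:Add2,r3:Add3
  c4: CDB Add1=1; issue ADD r2<-Add1  regs: r0:6,r1:1,r2:Add1,r3:Add3
  c5: issue MUL r1<-Mul1  regs: r0:6,r1:Mul1,r2:Add1,r3:Add3
  c6: stall  regs: r0:6,r1:Mul1,r2:Add1,r3:Add3
  c7: CDB Add2=7; issue SUB r1<-Add2  regs: r0:6,r1:Add2,r2:Add1,r3:Add3
  c8: issue MUL r3<-Mul2  regs: r0:6,r1:Add2,r2:Add1,r3:Mul2
  c9: stall  regs: r0:6,r1:Add2,r2:Add1,r3:Mul2
  c10: CDB Add1=8; issue ADD r0<-Add1  regs: r0:Add1,r1:Add2,r2:8,r3:Mul2
  c11: CDB Add3=1; stall  regs: r0:Add1,r1:Add2,r2:8,r3:Mul2
  c12: stall  regs: r0:Add1,r1:Add2,r2:8,r3:Mul2
  c13: stall  regs: r0:Add1,r1:Add2,r2:8,r3:Mul2
  c14: stall  regs: r0:Add1,r1:Add2,r2:8,r3:Mul2
  c15: CDB Mul1=8; issue MUL r2<-Mul1  regs: r0:Add1,r1:Add2,r2:Mul1,r3:Mul2
  c16: -  regs: r0:Add1,r1:Add2,r2:Mul1,r3:Mul2
  c17: -  regs: r0:Add1,r1:Add2,r2:Mul1,r3:Mul2
  c18: CDB Add2=7  regs: r0:Add1,r1:7,r2:Mul1,r3:Mul2
  c19: -  regs: r0:Add1,r1:7,r2:Mul1,r3:Mul2
  c20: CDB Mul1=64  regs: r0:Add1,r1:7,r2:64,r3:Mul2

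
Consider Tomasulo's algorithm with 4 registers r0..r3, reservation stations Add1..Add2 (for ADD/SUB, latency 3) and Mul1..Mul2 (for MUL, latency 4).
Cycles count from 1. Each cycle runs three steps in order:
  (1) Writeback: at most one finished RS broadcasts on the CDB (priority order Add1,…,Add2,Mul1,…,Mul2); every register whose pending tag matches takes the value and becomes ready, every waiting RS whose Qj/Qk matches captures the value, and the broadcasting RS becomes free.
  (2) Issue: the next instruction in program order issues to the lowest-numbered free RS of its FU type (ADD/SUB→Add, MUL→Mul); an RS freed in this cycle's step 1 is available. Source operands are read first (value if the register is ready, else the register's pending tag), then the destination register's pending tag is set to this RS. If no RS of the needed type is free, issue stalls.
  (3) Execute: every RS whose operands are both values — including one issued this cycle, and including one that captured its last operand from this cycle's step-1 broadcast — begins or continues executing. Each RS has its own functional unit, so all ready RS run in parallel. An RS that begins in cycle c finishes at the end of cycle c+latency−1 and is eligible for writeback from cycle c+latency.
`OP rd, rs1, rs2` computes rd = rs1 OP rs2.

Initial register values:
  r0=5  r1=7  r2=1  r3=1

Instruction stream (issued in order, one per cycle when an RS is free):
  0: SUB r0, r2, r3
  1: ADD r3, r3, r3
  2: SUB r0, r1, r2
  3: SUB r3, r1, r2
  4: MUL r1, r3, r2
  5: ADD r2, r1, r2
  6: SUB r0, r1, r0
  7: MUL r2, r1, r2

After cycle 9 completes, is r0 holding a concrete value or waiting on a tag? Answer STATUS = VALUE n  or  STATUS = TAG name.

  c1: issue SUB r0<-Add1  regs: r0:Add1,r1:7,r2:1,r3:1
  c2: issue ADD r3<-Add2  regs: r0:Add1,r1:7,r2:1,r3:Add2
  c3: stall  regs: r0:Add1,r1:7,r2:1,r3:Add2
  c4: CDB Add1=0; issue SUB r0<-Add1  regs: r0:Add1,r1:7,r2:1,r3:Add2
  c5: CDB Add2=2; issue SUB r3<-Add2  regs: r0:Add1,r1:7,r2:1,r3:Add2
  c6: issue MUL r1<-Mul1  regs: r0:Add1,r1:Mul1,r2:1,r3:Add2
  c7: CDB Add1=6; issue ADD r2<-Add1  regs: r0:6,r1:Mul1,r2:Add1,r3:Add2
  c8: CDB Add2=6; issue SUB r0<-Add2  regs: r0:Add2,r1:Mul1,r2:Add1,r3:6
  c9: issue MUL r2<-Mul2  regs: r0:Add2,r1:Mul1,r2:Mul2,r3:6

STATUS = TAG Add2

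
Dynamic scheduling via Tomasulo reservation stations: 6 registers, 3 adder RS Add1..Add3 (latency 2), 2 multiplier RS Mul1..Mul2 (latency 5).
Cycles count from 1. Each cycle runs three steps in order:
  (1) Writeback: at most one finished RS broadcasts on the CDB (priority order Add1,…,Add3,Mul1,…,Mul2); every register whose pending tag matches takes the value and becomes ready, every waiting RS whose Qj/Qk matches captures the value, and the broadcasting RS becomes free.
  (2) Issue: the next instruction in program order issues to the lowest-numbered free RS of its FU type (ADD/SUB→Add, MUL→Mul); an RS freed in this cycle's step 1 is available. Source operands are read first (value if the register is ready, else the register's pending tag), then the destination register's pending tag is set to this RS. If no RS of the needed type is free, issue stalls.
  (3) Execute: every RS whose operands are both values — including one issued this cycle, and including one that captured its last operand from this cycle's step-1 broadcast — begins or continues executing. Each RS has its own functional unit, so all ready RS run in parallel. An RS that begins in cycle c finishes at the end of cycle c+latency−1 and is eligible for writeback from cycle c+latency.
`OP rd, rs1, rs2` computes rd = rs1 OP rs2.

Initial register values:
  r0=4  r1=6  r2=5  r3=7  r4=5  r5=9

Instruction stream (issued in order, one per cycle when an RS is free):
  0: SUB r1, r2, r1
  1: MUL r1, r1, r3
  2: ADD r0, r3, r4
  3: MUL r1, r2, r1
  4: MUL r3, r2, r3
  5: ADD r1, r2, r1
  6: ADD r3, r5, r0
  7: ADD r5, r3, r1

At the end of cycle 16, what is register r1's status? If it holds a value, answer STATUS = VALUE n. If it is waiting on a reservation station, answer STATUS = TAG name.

STATUS = VALUE -30

c1: issue SUB r1<-Add1 | r0:4,r1:Add1,r2:5,r3:7,r4:5,r5:9
c2: issue MUL r1<-Mul1 | r0:4,r1:Mul1,r2:5,r3:7,r4:5,r5:9
c3: CDB Add1=-1; issue ADD r0<-Add1 | r0:Add1,r1:Mul1,r2:5,r3:7,r4:5,r5:9
c4: issue MUL r1<-Mul2 | r0:Add1,r1:Mul2,r2:5,r3:7,r4:5,r5:9
c5: CDB Add1=12; stall | r0:12,r1:Mul2,r2:5,r3:7,r4:5,r5:9
c6: stall | r0:12,r1:Mul2,r2:5,r3:7,r4:5,r5:9
c7: stall | r0:12,r1:Mul2,r2:5,r3:7,r4:5,r5:9
c8: CDB Mul1=-7; issue MUL r3<-Mul1 | r0:12,r1:Mul2,r2:5,r3:Mul1,r4:5,r5:9
c9: issue ADD r1<-Add1 | r0:12,r1:Add1,r2:5,r3:Mul1,r4:5,r5:9
c10: issue ADD r3<-Add2 | r0:12,r1:Add1,r2:5,r3:Add2,r4:5,r5:9
c11: issue ADD r5<-Add3 | r0:12,r1:Add1,r2:5,r3:Add2,r4:5,r5:Add3
c12: CDB Add2=21 | r0:12,r1:Add1,r2:5,r3:21,r4:5,r5:Add3
c13: CDB Mul1=35 | r0:12,r1:Add1,r2:5,r3:21,r4:5,r5:Add3
c14: CDB Mul2=-35 | r0:12,r1:Add1,r2:5,r3:21,r4:5,r5:Add3
c15: - | r0:12,r1:Add1,r2:5,r3:21,r4:5,r5:Add3
c16: CDB Add1=-30 | r0:12,r1:-30,r2:5,r3:21,r4:5,r5:Add3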